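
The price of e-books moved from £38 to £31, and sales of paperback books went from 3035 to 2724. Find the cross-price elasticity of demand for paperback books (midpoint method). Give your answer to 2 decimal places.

ΔQ_x = 2724 − 3035 = -311; ΔP_y = 31 − 38 = -7.
Midpoints: P̄_y = 34.50, Q̄_x = 2879.5.
ε_xy = (ΔQ_x/ΔP_y)(P̄_y/Q̄_x) = (-311/-7)(34.50/2879.5).

0.53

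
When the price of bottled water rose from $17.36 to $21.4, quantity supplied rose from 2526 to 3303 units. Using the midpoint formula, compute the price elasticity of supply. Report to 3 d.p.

ΔQ = 3303 − 2526 = 777; ΔP = 21.4 − 17.36 = 4.04.
Midpoints: P̄ = 19.38, Q̄ = 2914.5.
ε_s = (ΔQ/ΔP)(P̄/Q̄) = (777/4.04)(19.38/2914.5).

1.279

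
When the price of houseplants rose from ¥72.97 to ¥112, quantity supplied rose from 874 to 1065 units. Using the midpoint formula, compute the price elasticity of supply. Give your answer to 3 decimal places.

ΔQ = 1065 − 874 = 191; ΔP = 112 − 72.97 = 39.03.
Midpoints: P̄ = 92.48, Q̄ = 969.5.
ε_s = (ΔQ/ΔP)(P̄/Q̄) = (191/39.03)(92.48/969.5).

0.467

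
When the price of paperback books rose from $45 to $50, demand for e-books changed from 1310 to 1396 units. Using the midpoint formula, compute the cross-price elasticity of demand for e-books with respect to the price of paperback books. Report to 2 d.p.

0.60

ΔQ_x = 1396 − 1310 = 86; ΔP_y = 50 − 45 = 5.
Midpoints: P̄_y = 47.50, Q̄_x = 1353.0.
ε_xy = (ΔQ_x/ΔP_y)(P̄_y/Q̄_x) = (86/5)(47.50/1353.0).
ε_xy > 0, so the goods are substitutes.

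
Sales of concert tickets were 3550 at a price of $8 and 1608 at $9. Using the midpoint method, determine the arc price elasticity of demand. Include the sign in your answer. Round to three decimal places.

ΔQ = 1608 − 3550 = -1942; ΔP = 9 − 8 = 1.
Midpoints: P̄ = 8.50, Q̄ = 2579.0.
ε = (ΔQ/ΔP)(P̄/Q̄) = (-1942/1)(8.50/2579.0).

-6.401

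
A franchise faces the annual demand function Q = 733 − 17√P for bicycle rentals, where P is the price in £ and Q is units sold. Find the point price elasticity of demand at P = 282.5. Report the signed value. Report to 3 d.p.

At P = 282.5, Q = 447.268.
dQ/dP = −17/(2√P) = -0.506.
ε = (dQ/dP)(P/Q) = (-0.506)(282.5/447.268).

-0.319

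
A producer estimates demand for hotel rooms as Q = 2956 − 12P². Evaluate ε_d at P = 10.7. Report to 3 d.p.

At P = 10.7, Q = 1582.120.
dQ/dP = −24P = -256.800.
ε = (dQ/dP)(P/Q) = (-256.800)(10.7/1582.120).

-1.737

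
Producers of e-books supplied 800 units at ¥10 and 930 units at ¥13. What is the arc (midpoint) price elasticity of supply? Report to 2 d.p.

0.58

ΔQ = 930 − 800 = 130; ΔP = 13 − 10 = 3.
Midpoints: P̄ = 11.50, Q̄ = 865.0.
ε_s = (ΔQ/ΔP)(P̄/Q̄) = (130/3)(11.50/865.0).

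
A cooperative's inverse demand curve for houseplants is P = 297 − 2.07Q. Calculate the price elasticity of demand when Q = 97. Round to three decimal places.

At Q = 97, P = 297 − 2.07(97) = 96.21.
dP/dQ = −2.07, so dQ/dP = 1/(−2.07) = -0.483.
ε = (dQ/dP)(P/Q) = (-0.483)(96.21/97).

-0.479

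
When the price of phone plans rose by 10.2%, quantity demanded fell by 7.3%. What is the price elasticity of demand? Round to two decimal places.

ε = %ΔQ / %ΔP = (-7.3)/(10.2) = -0.716.

-0.72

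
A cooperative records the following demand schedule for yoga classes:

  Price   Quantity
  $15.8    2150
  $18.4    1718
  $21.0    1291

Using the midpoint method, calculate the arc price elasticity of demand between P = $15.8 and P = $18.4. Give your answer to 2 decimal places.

-1.47

At P = 15.8, Q = 2150; at P = 18.4, Q = 1718.
ΔQ = -432, ΔP = 2.6. Midpoints: P̄ = 17.10, Q̄ = 1934.0.
ε = (ΔQ/ΔP)(P̄/Q̄) = (-432/2.6)(17.10/1934.0).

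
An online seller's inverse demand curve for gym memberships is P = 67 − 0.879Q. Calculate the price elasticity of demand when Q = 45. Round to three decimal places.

At Q = 45, P = 67 − 0.879(45) = 27.45.
dP/dQ = −0.879, so dQ/dP = 1/(−0.879) = -1.138.
ε = (dQ/dP)(P/Q) = (-1.138)(27.45/45).

-0.694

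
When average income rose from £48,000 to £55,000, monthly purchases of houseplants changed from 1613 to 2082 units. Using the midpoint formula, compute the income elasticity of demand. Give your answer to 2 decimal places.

1.87

ΔQ = 469, ΔI = 7000. Midpoints: Ī = 51,500, Q̄ = 1847.5.
ε_I = (ΔQ/ΔI)(Ī/Q̄) = (469/7000)(51500/1847.5).
ε_I > 0, so the good is normal.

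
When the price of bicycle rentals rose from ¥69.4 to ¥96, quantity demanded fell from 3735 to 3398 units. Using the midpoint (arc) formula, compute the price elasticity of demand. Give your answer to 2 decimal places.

ΔQ = 3398 − 3735 = -337; ΔP = 96 − 69.4 = 26.6.
Midpoints: P̄ = 82.70, Q̄ = 3566.5.
ε = (ΔQ/ΔP)(P̄/Q̄) = (-337/26.6)(82.70/3566.5).

-0.29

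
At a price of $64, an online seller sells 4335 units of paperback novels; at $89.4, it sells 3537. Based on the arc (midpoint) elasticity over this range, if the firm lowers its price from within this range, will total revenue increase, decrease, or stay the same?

decrease

Arc ε = (-798/25.4)(76.70/3936.0) ≈ -0.612.
|ε| = 0.61 < 1, so demand is inelastic. A price cut therefore reduces total revenue.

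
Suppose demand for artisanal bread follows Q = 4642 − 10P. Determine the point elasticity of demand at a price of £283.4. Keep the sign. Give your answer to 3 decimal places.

At P = 283.4, Q = 1808.
dQ/dP = −10.
ε = (dQ/dP)(P/Q) = (-10)(283.4/1808).
|ε| > 1, so demand is elastic at this price.

-1.567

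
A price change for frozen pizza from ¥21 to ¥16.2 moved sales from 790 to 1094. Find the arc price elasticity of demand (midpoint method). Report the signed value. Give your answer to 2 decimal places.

-1.25

ΔQ = 1094 − 790 = 304; ΔP = 16.2 − 21 = -4.8.
Midpoints: P̄ = 18.60, Q̄ = 942.0.
ε = (ΔQ/ΔP)(P̄/Q̄) = (304/-4.8)(18.60/942.0).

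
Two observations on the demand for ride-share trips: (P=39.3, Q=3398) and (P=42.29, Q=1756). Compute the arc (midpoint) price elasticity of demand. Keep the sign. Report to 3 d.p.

ΔQ = 1756 − 3398 = -1642; ΔP = 42.29 − 39.3 = 2.99.
Midpoints: P̄ = 40.80, Q̄ = 2577.0.
ε = (ΔQ/ΔP)(P̄/Q̄) = (-1642/2.99)(40.80/2577.0).

-8.693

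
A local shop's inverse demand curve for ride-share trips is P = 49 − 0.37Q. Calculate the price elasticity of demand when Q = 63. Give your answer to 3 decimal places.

-1.102

At Q = 63, P = 49 − 0.37(63) = 25.69.
dP/dQ = −0.37, so dQ/dP = 1/(−0.37) = -2.703.
ε = (dQ/dP)(P/Q) = (-2.703)(25.69/63).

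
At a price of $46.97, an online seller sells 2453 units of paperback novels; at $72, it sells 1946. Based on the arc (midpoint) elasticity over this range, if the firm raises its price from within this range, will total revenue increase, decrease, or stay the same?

Arc ε = (-507/25.03)(59.48/2199.5) ≈ -0.548.
|ε| = 0.55 < 1, so demand is inelastic. A price rise therefore raises total revenue.

increase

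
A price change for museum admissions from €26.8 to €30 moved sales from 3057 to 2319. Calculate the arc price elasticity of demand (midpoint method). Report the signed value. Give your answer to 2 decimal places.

-2.44

ΔQ = 2319 − 3057 = -738; ΔP = 30 − 26.8 = 3.2.
Midpoints: P̄ = 28.40, Q̄ = 2688.0.
ε = (ΔQ/ΔP)(P̄/Q̄) = (-738/3.2)(28.40/2688.0).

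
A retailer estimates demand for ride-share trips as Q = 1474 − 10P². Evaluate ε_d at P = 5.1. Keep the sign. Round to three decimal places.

-0.429

At P = 5.1, Q = 1213.900.
dQ/dP = −20P = -102.
ε = (dQ/dP)(P/Q) = (-102)(5.1/1213.900).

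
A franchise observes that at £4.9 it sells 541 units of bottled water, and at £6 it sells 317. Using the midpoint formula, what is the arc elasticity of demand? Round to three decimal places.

ΔQ = 317 − 541 = -224; ΔP = 6 − 4.9 = 1.1.
Midpoints: P̄ = 5.45, Q̄ = 429.0.
ε = (ΔQ/ΔP)(P̄/Q̄) = (-224/1.1)(5.45/429.0).

-2.587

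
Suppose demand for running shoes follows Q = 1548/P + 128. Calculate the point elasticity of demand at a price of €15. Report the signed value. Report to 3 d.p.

-0.446

At P = 15, Q = 231.200.
dQ/dP = −1548/P² = -6.880.
ε = (dQ/dP)(P/Q) = (-6.880)(15/231.200).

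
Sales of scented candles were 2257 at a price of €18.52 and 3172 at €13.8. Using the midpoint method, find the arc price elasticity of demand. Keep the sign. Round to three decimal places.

ΔQ = 3172 − 2257 = 915; ΔP = 13.8 − 18.52 = -4.72.
Midpoints: P̄ = 16.16, Q̄ = 2714.5.
ε = (ΔQ/ΔP)(P̄/Q̄) = (915/-4.72)(16.16/2714.5).

-1.154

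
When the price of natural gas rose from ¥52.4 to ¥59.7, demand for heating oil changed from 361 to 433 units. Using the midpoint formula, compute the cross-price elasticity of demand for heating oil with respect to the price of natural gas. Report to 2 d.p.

1.39

ΔQ_x = 433 − 361 = 72; ΔP_y = 59.7 − 52.4 = 7.3.
Midpoints: P̄_y = 56.05, Q̄_x = 397.0.
ε_xy = (ΔQ_x/ΔP_y)(P̄_y/Q̄_x) = (72/7.3)(56.05/397.0).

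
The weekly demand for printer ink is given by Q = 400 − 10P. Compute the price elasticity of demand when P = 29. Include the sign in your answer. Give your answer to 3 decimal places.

-2.636

At P = 29, Q = 110.
dQ/dP = −10.
ε = (dQ/dP)(P/Q) = (-10)(29/110).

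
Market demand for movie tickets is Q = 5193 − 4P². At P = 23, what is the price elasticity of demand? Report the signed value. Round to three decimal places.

At P = 23, Q = 3077.
dQ/dP = −8P = -184.
ε = (dQ/dP)(P/Q) = (-184)(23/3077).

-1.375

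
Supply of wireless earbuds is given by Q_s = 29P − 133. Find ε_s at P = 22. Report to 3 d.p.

1.263

At P = 22, Q_s = 505.
dQ_s/dP = 29.
ε_s = (dQ_s/dP)(P/Q_s) = (29)(22/505).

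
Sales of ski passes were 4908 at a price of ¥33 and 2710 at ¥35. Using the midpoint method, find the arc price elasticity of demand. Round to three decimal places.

-9.810

ΔQ = 2710 − 4908 = -2198; ΔP = 35 − 33 = 2.
Midpoints: P̄ = 34.00, Q̄ = 3809.0.
ε = (ΔQ/ΔP)(P̄/Q̄) = (-2198/2)(34.00/3809.0).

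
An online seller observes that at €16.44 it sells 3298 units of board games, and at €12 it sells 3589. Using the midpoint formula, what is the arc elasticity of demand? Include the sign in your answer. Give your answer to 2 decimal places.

-0.27

ΔQ = 3589 − 3298 = 291; ΔP = 12 − 16.44 = -4.44.
Midpoints: P̄ = 14.22, Q̄ = 3443.5.
ε = (ΔQ/ΔP)(P̄/Q̄) = (291/-4.44)(14.22/3443.5).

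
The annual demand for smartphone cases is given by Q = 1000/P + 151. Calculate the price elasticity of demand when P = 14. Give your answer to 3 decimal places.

-0.321

At P = 14, Q = 222.429.
dQ/dP = −1000/P² = -5.102.
ε = (dQ/dP)(P/Q) = (-5.102)(14/222.429).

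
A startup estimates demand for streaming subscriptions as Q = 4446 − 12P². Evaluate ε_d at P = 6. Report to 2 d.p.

-0.22

At P = 6, Q = 4014.
dQ/dP = −24P = -144.
ε = (dQ/dP)(P/Q) = (-144)(6/4014).
|ε| < 1, so demand is inelastic at this price.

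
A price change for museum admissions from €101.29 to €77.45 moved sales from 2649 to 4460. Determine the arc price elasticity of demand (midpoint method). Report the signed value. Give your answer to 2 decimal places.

ΔQ = 4460 − 2649 = 1811; ΔP = 77.45 − 101.29 = -23.84.
Midpoints: P̄ = 89.37, Q̄ = 3554.5.
ε = (ΔQ/ΔP)(P̄/Q̄) = (1811/-23.84)(89.37/3554.5).

-1.91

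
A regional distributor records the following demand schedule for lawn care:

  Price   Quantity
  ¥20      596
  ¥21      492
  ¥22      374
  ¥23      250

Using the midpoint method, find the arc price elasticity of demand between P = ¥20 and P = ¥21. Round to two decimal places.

At P = 20, Q = 596; at P = 21, Q = 492.
ΔQ = -104, ΔP = 1. Midpoints: P̄ = 20.50, Q̄ = 544.0.
ε = (ΔQ/ΔP)(P̄/Q̄) = (-104/1)(20.50/544.0).

-3.92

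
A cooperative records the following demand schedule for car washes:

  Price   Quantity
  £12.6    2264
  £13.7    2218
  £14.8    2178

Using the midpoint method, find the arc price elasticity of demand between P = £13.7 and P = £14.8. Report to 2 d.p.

-0.24

At P = 13.7, Q = 2218; at P = 14.8, Q = 2178.
ΔQ = -40, ΔP = 1.1. Midpoints: P̄ = 14.25, Q̄ = 2198.0.
ε = (ΔQ/ΔP)(P̄/Q̄) = (-40/1.1)(14.25/2198.0).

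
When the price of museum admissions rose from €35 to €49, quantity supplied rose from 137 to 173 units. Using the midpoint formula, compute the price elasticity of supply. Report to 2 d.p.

ΔQ = 173 − 137 = 36; ΔP = 49 − 35 = 14.
Midpoints: P̄ = 42.00, Q̄ = 155.0.
ε_s = (ΔQ/ΔP)(P̄/Q̄) = (36/14)(42.00/155.0).

0.70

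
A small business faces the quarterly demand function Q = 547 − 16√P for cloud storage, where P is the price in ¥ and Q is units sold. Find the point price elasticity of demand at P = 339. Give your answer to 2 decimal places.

At P = 339, Q = 252.409.
dQ/dP = −16/(2√P) = -0.435.
ε = (dQ/dP)(P/Q) = (-0.435)(339/252.409).

-0.58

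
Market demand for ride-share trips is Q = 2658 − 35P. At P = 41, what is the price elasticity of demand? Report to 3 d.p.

-1.173

At P = 41, Q = 1223.
dQ/dP = −35.
ε = (dQ/dP)(P/Q) = (-35)(41/1223).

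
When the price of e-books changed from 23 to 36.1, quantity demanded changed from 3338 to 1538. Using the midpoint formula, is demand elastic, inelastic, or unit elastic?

Arc ε ≈ -1.665.
|ε| = 1.67 > 1.

elastic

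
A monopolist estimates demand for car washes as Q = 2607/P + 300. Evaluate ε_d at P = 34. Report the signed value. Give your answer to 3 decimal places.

-0.204

At P = 34, Q = 376.676.
dQ/dP = −2607/P² = -2.255.
ε = (dQ/dP)(P/Q) = (-2.255)(34/376.676).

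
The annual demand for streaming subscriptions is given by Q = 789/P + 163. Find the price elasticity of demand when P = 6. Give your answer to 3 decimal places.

-0.447

At P = 6, Q = 294.500.
dQ/dP = −789/P² = -21.917.
ε = (dQ/dP)(P/Q) = (-21.917)(6/294.500).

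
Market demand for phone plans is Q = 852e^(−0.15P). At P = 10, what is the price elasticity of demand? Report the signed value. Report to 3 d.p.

-1.500

At P = 10, Q = 190.107.
dQ/dP = −0.15·852e^(−0.15P) = −0.15Q = -28.516.
ε = (dQ/dP)(P/Q) = (-28.516)(10/190.107).
|ε| > 1, so demand is elastic at this price.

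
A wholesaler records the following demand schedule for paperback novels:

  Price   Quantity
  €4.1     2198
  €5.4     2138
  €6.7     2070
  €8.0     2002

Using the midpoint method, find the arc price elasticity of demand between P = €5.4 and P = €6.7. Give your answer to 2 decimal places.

-0.15

At P = 5.4, Q = 2138; at P = 6.7, Q = 2070.
ΔQ = -68, ΔP = 1.3. Midpoints: P̄ = 6.05, Q̄ = 2104.0.
ε = (ΔQ/ΔP)(P̄/Q̄) = (-68/1.3)(6.05/2104.0).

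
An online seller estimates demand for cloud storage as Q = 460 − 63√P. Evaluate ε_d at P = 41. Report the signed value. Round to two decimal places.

-3.56

At P = 41, Q = 56.603.
dQ/dP = −63/(2√P) = -4.919.
ε = (dQ/dP)(P/Q) = (-4.919)(41/56.603).
|ε| > 1, so demand is elastic at this price.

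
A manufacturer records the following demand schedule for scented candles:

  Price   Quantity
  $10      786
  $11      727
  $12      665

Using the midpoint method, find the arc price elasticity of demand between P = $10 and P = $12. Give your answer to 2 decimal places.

At P = 10, Q = 786; at P = 12, Q = 665.
ΔQ = -121, ΔP = 2. Midpoints: P̄ = 11.00, Q̄ = 725.5.
ε = (ΔQ/ΔP)(P̄/Q̄) = (-121/2)(11.00/725.5).

-0.92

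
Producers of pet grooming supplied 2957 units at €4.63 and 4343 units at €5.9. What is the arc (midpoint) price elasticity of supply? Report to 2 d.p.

1.57

ΔQ = 4343 − 2957 = 1386; ΔP = 5.9 − 4.63 = 1.27.
Midpoints: P̄ = 5.27, Q̄ = 3650.0.
ε_s = (ΔQ/ΔP)(P̄/Q̄) = (1386/1.27)(5.27/3650.0).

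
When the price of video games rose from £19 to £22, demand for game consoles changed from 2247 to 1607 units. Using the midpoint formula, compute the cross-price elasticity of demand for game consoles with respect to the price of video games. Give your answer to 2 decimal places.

-2.27

ΔQ_x = 1607 − 2247 = -640; ΔP_y = 22 − 19 = 3.
Midpoints: P̄_y = 20.50, Q̄_x = 1927.0.
ε_xy = (ΔQ_x/ΔP_y)(P̄_y/Q̄_x) = (-640/3)(20.50/1927.0).
ε_xy < 0, so the goods are complements.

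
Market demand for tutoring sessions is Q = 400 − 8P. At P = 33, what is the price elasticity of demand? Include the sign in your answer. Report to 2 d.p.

-1.94

At P = 33, Q = 136.
dQ/dP = −8.
ε = (dQ/dP)(P/Q) = (-8)(33/136).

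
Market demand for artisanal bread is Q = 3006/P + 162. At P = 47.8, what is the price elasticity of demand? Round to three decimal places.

-0.280

At P = 47.8, Q = 224.887.
dQ/dP = −3006/P² = -1.316.
ε = (dQ/dP)(P/Q) = (-1.316)(47.8/224.887).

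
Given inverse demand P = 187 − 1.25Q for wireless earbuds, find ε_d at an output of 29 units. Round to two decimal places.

-4.16

At Q = 29, P = 187 − 1.25(29) = 150.75.
dP/dQ = −1.25, so dQ/dP = 1/(−1.25) = -0.800.
ε = (dQ/dP)(P/Q) = (-0.800)(150.75/29).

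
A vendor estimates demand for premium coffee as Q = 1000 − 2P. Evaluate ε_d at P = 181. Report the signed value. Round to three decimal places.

At P = 181, Q = 638.
dQ/dP = −2.
ε = (dQ/dP)(P/Q) = (-2)(181/638).

-0.567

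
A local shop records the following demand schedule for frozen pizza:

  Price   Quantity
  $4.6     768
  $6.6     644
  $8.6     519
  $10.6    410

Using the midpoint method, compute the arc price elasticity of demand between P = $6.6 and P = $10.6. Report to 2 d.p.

-0.95

At P = 6.6, Q = 644; at P = 10.6, Q = 410.
ΔQ = -234, ΔP = 4.0. Midpoints: P̄ = 8.60, Q̄ = 527.0.
ε = (ΔQ/ΔP)(P̄/Q̄) = (-234/4.0)(8.60/527.0).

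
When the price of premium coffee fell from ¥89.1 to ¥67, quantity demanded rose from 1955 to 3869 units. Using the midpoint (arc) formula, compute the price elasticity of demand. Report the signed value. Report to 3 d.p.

-2.321

ΔQ = 3869 − 1955 = 1914; ΔP = 67 − 89.1 = -22.1.
Midpoints: P̄ = 78.05, Q̄ = 2912.0.
ε = (ΔQ/ΔP)(P̄/Q̄) = (1914/-22.1)(78.05/2912.0).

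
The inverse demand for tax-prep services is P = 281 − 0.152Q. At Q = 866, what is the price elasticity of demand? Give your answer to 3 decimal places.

-1.135

At Q = 866, P = 281 − 0.152(866) = 149.37.
dP/dQ = −0.152, so dQ/dP = 1/(−0.152) = -6.579.
ε = (dQ/dP)(P/Q) = (-6.579)(149.37/866).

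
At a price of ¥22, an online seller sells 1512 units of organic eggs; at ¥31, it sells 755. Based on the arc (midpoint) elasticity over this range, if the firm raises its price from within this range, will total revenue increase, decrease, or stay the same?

decrease

Arc ε = (-757/9)(26.50/1133.5) ≈ -1.966.
|ε| = 1.97 > 1, so demand is elastic. A price rise therefore reduces total revenue.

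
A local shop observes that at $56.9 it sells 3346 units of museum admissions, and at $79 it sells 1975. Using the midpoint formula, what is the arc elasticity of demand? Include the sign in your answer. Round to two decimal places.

-1.58

ΔQ = 1975 − 3346 = -1371; ΔP = 79 − 56.9 = 22.1.
Midpoints: P̄ = 67.95, Q̄ = 2660.5.
ε = (ΔQ/ΔP)(P̄/Q̄) = (-1371/22.1)(67.95/2660.5).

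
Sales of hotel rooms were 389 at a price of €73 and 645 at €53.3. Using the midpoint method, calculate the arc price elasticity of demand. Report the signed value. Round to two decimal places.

-1.59

ΔQ = 645 − 389 = 256; ΔP = 53.3 − 73 = -19.7.
Midpoints: P̄ = 63.15, Q̄ = 517.0.
ε = (ΔQ/ΔP)(P̄/Q̄) = (256/-19.7)(63.15/517.0).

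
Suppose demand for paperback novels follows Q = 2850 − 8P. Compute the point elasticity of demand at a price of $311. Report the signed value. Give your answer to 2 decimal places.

-6.87

At P = 311, Q = 362.
dQ/dP = −8.
ε = (dQ/dP)(P/Q) = (-8)(311/362).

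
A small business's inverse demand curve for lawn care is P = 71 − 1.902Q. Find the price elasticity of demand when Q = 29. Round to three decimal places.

-0.287

At Q = 29, P = 71 − 1.902(29) = 15.84.
dP/dQ = −1.902, so dQ/dP = 1/(−1.902) = -0.526.
ε = (dQ/dP)(P/Q) = (-0.526)(15.84/29).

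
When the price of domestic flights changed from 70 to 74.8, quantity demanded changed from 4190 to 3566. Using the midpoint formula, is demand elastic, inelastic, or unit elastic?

elastic

Arc ε ≈ -2.427.
|ε| = 2.43 > 1.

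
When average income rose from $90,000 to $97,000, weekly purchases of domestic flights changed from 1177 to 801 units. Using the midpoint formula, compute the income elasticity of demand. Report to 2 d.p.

ΔQ = -376, ΔI = 7000. Midpoints: Ī = 93,500, Q̄ = 989.0.
ε_I = (ΔQ/ΔI)(Ī/Q̄) = (-376/7000)(93500/989.0).

-5.08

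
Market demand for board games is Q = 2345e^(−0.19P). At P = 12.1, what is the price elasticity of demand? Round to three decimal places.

At P = 12.1, Q = 235.342.
dQ/dP = −0.19·2345e^(−0.19P) = −0.19Q = -44.715.
ε = (dQ/dP)(P/Q) = (-44.715)(12.1/235.342).

-2.299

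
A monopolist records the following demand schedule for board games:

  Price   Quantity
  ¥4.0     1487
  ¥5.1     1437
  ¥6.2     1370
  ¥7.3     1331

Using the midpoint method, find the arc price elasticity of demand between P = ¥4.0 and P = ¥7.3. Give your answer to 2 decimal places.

-0.19

At P = 4.0, Q = 1487; at P = 7.3, Q = 1331.
ΔQ = -156, ΔP = 3.3. Midpoints: P̄ = 5.65, Q̄ = 1409.0.
ε = (ΔQ/ΔP)(P̄/Q̄) = (-156/3.3)(5.65/1409.0).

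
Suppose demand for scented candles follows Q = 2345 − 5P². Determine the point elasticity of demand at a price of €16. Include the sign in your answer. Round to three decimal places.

-2.404

At P = 16, Q = 1065.
dQ/dP = −10P = -160.
ε = (dQ/dP)(P/Q) = (-160)(16/1065).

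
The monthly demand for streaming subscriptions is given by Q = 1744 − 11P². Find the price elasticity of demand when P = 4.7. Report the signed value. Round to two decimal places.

At P = 4.7, Q = 1501.010.
dQ/dP = −22P = -103.400.
ε = (dQ/dP)(P/Q) = (-103.400)(4.7/1501.010).

-0.32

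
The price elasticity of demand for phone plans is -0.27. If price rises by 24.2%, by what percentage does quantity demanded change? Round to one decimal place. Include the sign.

-6.5%

%ΔQ ≈ ε × %ΔP = (-0.27)(24.2%) = -6.53%.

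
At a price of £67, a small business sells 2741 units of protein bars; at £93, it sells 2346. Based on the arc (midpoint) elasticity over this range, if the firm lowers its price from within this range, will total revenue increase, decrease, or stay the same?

Arc ε = (-395/26)(80.00/2543.5) ≈ -0.478.
|ε| = 0.48 < 1, so demand is inelastic. A price cut therefore reduces total revenue.

decrease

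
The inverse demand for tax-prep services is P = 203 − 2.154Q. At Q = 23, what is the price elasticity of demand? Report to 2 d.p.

-3.10

At Q = 23, P = 203 − 2.154(23) = 153.46.
dP/dQ = −2.154, so dQ/dP = 1/(−2.154) = -0.464.
ε = (dQ/dP)(P/Q) = (-0.464)(153.46/23).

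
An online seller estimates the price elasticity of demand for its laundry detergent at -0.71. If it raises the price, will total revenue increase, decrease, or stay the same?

increase

|ε| = 0.71 < 1, so demand is inelastic. A price rise therefore raises total revenue.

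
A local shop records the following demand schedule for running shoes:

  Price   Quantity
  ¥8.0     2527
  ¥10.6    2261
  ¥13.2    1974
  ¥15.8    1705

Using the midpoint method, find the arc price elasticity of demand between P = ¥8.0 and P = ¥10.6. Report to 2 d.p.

-0.40

At P = 8.0, Q = 2527; at P = 10.6, Q = 2261.
ΔQ = -266, ΔP = 2.6. Midpoints: P̄ = 9.30, Q̄ = 2394.0.
ε = (ΔQ/ΔP)(P̄/Q̄) = (-266/2.6)(9.30/2394.0).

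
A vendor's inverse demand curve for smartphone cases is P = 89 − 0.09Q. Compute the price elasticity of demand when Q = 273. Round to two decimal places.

-2.62

At Q = 273, P = 89 − 0.09(273) = 64.43.
dP/dQ = −0.09, so dQ/dP = 1/(−0.09) = -11.111.
ε = (dQ/dP)(P/Q) = (-11.111)(64.43/273).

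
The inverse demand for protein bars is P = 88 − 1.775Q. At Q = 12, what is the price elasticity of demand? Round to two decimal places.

At Q = 12, P = 88 − 1.775(12) = 66.70.
dP/dQ = −1.775, so dQ/dP = 1/(−1.775) = -0.563.
ε = (dQ/dP)(P/Q) = (-0.563)(66.70/12).

-3.13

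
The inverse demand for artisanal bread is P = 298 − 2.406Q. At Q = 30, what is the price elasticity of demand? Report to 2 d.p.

At Q = 30, P = 298 − 2.406(30) = 225.82.
dP/dQ = −2.406, so dQ/dP = 1/(−2.406) = -0.416.
ε = (dQ/dP)(P/Q) = (-0.416)(225.82/30).

-3.13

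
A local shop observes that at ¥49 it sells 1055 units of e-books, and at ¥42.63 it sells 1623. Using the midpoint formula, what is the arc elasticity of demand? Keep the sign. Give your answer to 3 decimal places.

-3.051

ΔQ = 1623 − 1055 = 568; ΔP = 42.63 − 49 = -6.37.
Midpoints: P̄ = 45.81, Q̄ = 1339.0.
ε = (ΔQ/ΔP)(P̄/Q̄) = (568/-6.37)(45.81/1339.0).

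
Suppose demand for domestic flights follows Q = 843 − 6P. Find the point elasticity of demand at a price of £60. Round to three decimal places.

-0.745

At P = 60, Q = 483.
dQ/dP = −6.
ε = (dQ/dP)(P/Q) = (-6)(60/483).
|ε| < 1, so demand is inelastic at this price.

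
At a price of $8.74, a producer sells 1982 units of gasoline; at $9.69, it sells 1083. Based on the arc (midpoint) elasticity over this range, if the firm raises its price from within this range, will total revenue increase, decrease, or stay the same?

decrease

Arc ε = (-899/0.95)(9.21/1532.5) ≈ -5.690.
|ε| = 5.69 > 1, so demand is elastic. A price rise therefore reduces total revenue.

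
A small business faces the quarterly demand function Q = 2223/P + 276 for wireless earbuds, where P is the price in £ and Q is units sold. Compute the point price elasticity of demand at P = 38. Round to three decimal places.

At P = 38, Q = 334.500.
dQ/dP = −2223/P² = -1.539.
ε = (dQ/dP)(P/Q) = (-1.539)(38/334.500).
|ε| < 1, so demand is inelastic at this price.

-0.175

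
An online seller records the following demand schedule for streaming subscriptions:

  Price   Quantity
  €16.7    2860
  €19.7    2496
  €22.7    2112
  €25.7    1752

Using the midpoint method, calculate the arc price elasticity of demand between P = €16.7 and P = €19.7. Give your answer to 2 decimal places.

-0.82

At P = 16.7, Q = 2860; at P = 19.7, Q = 2496.
ΔQ = -364, ΔP = 3.0. Midpoints: P̄ = 18.20, Q̄ = 2678.0.
ε = (ΔQ/ΔP)(P̄/Q̄) = (-364/3.0)(18.20/2678.0).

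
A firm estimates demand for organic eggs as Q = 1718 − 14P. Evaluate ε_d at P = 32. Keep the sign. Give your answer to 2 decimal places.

-0.35

At P = 32, Q = 1270.
dQ/dP = −14.
ε = (dQ/dP)(P/Q) = (-14)(32/1270).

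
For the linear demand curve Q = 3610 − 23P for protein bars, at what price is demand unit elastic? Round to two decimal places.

78.48

For linear demand Q = a − bP, ε = −bP/(a − bP). |ε| = 1 when bP = a − bP, i.e. P = a/(2b).
P = 3610/(2·23) = 3610/46 = 78.4783.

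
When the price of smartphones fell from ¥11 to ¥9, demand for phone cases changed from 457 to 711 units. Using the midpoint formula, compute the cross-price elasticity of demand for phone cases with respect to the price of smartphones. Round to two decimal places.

-2.17

ΔQ_x = 711 − 457 = 254; ΔP_y = 9 − 11 = -2.
Midpoints: P̄_y = 10.00, Q̄_x = 584.0.
ε_xy = (ΔQ_x/ΔP_y)(P̄_y/Q̄_x) = (254/-2)(10.00/584.0).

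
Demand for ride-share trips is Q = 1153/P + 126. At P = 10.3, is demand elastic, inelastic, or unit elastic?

Q = 237.942, dQ/dP = -10.868.
ε = (dQ/dP)(P/Q) ≈ -0.470.
|ε| = 0.47 < 1.

inelastic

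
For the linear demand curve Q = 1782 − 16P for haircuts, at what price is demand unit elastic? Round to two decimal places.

For linear demand Q = a − bP, ε = −bP/(a − bP). |ε| = 1 when bP = a − bP, i.e. P = a/(2b).
P = 1782/(2·16) = 1782/32 = 55.6875.

55.69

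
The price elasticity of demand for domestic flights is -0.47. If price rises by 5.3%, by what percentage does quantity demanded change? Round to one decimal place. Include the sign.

-2.5%

%ΔQ ≈ ε × %ΔP = (-0.47)(5.3%) = -2.49%.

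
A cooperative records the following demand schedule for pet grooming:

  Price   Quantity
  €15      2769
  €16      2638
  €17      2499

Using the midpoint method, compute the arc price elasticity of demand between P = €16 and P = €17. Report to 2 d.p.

-0.89

At P = 16, Q = 2638; at P = 17, Q = 2499.
ΔQ = -139, ΔP = 1. Midpoints: P̄ = 16.50, Q̄ = 2568.5.
ε = (ΔQ/ΔP)(P̄/Q̄) = (-139/1)(16.50/2568.5).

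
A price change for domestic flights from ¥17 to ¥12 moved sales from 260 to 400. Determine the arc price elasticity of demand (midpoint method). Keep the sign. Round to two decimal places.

ΔQ = 400 − 260 = 140; ΔP = 12 − 17 = -5.
Midpoints: P̄ = 14.50, Q̄ = 330.0.
ε = (ΔQ/ΔP)(P̄/Q̄) = (140/-5)(14.50/330.0).

-1.23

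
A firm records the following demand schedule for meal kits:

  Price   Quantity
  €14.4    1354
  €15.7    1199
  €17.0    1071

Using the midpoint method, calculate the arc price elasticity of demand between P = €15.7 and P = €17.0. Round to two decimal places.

At P = 15.7, Q = 1199; at P = 17.0, Q = 1071.
ΔQ = -128, ΔP = 1.3. Midpoints: P̄ = 16.35, Q̄ = 1135.0.
ε = (ΔQ/ΔP)(P̄/Q̄) = (-128/1.3)(16.35/1135.0).

-1.42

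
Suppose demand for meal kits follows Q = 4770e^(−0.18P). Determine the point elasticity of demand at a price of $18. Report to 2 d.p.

At P = 18, Q = 186.812.
dQ/dP = −0.18·4770e^(−0.18P) = −0.18Q = -33.626.
ε = (dQ/dP)(P/Q) = (-33.626)(18/186.812).
|ε| > 1, so demand is elastic at this price.

-3.24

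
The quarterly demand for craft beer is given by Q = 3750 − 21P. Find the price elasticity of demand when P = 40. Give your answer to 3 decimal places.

-0.289

At P = 40, Q = 2910.
dQ/dP = −21.
ε = (dQ/dP)(P/Q) = (-21)(40/2910).
|ε| < 1, so demand is inelastic at this price.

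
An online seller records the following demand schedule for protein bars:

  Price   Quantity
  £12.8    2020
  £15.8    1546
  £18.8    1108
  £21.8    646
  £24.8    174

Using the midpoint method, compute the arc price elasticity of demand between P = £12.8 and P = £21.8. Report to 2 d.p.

-1.98

At P = 12.8, Q = 2020; at P = 21.8, Q = 646.
ΔQ = -1374, ΔP = 9.0. Midpoints: P̄ = 17.30, Q̄ = 1333.0.
ε = (ΔQ/ΔP)(P̄/Q̄) = (-1374/9.0)(17.30/1333.0).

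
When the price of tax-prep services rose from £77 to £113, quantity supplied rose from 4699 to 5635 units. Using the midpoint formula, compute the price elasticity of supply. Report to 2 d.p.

0.48

ΔQ = 5635 − 4699 = 936; ΔP = 113 − 77 = 36.
Midpoints: P̄ = 95.00, Q̄ = 5167.0.
ε_s = (ΔQ/ΔP)(P̄/Q̄) = (936/36)(95.00/5167.0).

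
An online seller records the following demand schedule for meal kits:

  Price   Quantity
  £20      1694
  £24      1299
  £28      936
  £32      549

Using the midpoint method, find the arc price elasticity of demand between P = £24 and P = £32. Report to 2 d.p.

At P = 24, Q = 1299; at P = 32, Q = 549.
ΔQ = -750, ΔP = 8. Midpoints: P̄ = 28.00, Q̄ = 924.0.
ε = (ΔQ/ΔP)(P̄/Q̄) = (-750/8)(28.00/924.0).

-2.84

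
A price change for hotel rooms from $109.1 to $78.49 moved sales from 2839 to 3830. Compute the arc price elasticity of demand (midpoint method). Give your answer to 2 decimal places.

ΔQ = 3830 − 2839 = 991; ΔP = 78.49 − 109.1 = -30.61.
Midpoints: P̄ = 93.79, Q̄ = 3334.5.
ε = (ΔQ/ΔP)(P̄/Q̄) = (991/-30.61)(93.79/3334.5).

-0.91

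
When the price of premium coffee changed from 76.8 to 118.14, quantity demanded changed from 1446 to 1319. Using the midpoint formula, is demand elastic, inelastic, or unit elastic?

Arc ε ≈ -0.217.
|ε| = 0.22 < 1.

inelastic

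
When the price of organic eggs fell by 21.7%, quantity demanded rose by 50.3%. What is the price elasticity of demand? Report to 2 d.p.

ε = %ΔQ / %ΔP = (50.3)/(-21.7) = -2.318.

-2.32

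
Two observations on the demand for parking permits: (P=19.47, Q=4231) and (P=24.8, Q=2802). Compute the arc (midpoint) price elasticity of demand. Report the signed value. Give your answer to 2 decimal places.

-1.69

ΔQ = 2802 − 4231 = -1429; ΔP = 24.8 − 19.47 = 5.33.
Midpoints: P̄ = 22.13, Q̄ = 3516.5.
ε = (ΔQ/ΔP)(P̄/Q̄) = (-1429/5.33)(22.13/3516.5).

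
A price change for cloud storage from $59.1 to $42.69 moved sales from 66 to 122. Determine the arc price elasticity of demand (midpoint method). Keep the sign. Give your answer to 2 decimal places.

-1.85

ΔQ = 122 − 66 = 56; ΔP = 42.69 − 59.1 = -16.41.
Midpoints: P̄ = 50.89, Q̄ = 94.0.
ε = (ΔQ/ΔP)(P̄/Q̄) = (56/-16.41)(50.89/94.0).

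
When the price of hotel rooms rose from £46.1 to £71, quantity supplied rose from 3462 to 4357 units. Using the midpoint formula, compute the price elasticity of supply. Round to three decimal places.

0.538

ΔQ = 4357 − 3462 = 895; ΔP = 71 − 46.1 = 24.9.
Midpoints: P̄ = 58.55, Q̄ = 3909.5.
ε_s = (ΔQ/ΔP)(P̄/Q̄) = (895/24.9)(58.55/3909.5).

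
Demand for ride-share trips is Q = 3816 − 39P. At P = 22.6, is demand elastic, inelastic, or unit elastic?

inelastic

Q = 2934.600, dQ/dP = -39.
ε = (dQ/dP)(P/Q) ≈ -0.300.
|ε| = 0.30 < 1.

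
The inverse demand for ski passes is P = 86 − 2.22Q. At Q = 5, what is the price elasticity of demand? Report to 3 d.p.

At Q = 5, P = 86 − 2.22(5) = 74.90.
dP/dQ = −2.22, so dQ/dP = 1/(−2.22) = -0.450.
ε = (dQ/dP)(P/Q) = (-0.450)(74.90/5).

-6.748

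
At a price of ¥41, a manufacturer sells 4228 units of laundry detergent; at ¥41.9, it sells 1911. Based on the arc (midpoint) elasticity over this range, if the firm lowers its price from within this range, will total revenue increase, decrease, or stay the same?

Arc ε = (-2317/0.9)(41.45/3069.5) ≈ -34.765.
|ε| = 34.76 > 1, so demand is elastic. A price cut therefore raises total revenue.

increase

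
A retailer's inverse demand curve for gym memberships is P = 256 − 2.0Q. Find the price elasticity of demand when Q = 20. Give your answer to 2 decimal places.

At Q = 20, P = 256 − 2.0(20) = 216.00.
dP/dQ = −2.0, so dQ/dP = 1/(−2.0) = -0.500.
ε = (dQ/dP)(P/Q) = (-0.500)(216.00/20).

-5.40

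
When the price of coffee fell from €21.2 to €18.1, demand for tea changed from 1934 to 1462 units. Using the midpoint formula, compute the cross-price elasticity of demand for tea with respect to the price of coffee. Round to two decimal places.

ΔQ_x = 1462 − 1934 = -472; ΔP_y = 18.1 − 21.2 = -3.1.
Midpoints: P̄_y = 19.65, Q̄_x = 1698.0.
ε_xy = (ΔQ_x/ΔP_y)(P̄_y/Q̄_x) = (-472/-3.1)(19.65/1698.0).

1.76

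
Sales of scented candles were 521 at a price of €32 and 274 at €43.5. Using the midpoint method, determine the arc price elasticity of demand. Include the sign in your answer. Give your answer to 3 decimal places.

-2.040

ΔQ = 274 − 521 = -247; ΔP = 43.5 − 32 = 11.5.
Midpoints: P̄ = 37.75, Q̄ = 397.5.
ε = (ΔQ/ΔP)(P̄/Q̄) = (-247/11.5)(37.75/397.5).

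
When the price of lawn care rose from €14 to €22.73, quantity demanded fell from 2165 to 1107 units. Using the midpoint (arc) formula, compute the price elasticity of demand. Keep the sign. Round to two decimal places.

ΔQ = 1107 − 2165 = -1058; ΔP = 22.73 − 14 = 8.73.
Midpoints: P̄ = 18.37, Q̄ = 1636.0.
ε = (ΔQ/ΔP)(P̄/Q̄) = (-1058/8.73)(18.37/1636.0).

-1.36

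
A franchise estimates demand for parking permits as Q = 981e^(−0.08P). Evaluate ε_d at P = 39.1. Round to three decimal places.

-3.128

At P = 39.1, Q = 42.973.
dQ/dP = −0.08·981e^(−0.08P) = −0.08Q = -3.438.
ε = (dQ/dP)(P/Q) = (-3.438)(39.1/42.973).
|ε| > 1, so demand is elastic at this price.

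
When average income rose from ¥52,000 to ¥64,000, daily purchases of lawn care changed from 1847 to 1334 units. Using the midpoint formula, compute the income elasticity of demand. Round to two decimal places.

-1.56

ΔQ = -513, ΔI = 12000. Midpoints: Ī = 58,000, Q̄ = 1590.5.
ε_I = (ΔQ/ΔI)(Ī/Q̄) = (-513/12000)(58000/1590.5).
ε_I < 0, so the good is inferior.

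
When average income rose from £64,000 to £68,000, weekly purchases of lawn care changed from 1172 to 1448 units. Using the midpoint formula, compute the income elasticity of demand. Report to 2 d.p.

ΔQ = 276, ΔI = 4000. Midpoints: Ī = 66,000, Q̄ = 1310.0.
ε_I = (ΔQ/ΔI)(Ī/Q̄) = (276/4000)(66000/1310.0).

3.48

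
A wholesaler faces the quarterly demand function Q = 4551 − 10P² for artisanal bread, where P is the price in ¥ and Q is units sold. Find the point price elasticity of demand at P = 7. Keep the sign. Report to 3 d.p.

At P = 7, Q = 4061.
dQ/dP = −20P = -140.
ε = (dQ/dP)(P/Q) = (-140)(7/4061).

-0.241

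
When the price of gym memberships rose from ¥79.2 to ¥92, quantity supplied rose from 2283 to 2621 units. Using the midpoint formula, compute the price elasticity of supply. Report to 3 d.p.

0.922

ΔQ = 2621 − 2283 = 338; ΔP = 92 − 79.2 = 12.8.
Midpoints: P̄ = 85.60, Q̄ = 2452.0.
ε_s = (ΔQ/ΔP)(P̄/Q̄) = (338/12.8)(85.60/2452.0).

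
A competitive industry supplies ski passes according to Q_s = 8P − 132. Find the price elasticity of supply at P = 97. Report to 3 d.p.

At P = 97, Q_s = 644.
dQ_s/dP = 8.
ε_s = (dQ_s/dP)(P/Q_s) = (8)(97/644).

1.205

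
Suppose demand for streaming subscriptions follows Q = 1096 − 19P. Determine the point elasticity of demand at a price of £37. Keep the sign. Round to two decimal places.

At P = 37, Q = 393.
dQ/dP = −19.
ε = (dQ/dP)(P/Q) = (-19)(37/393).

-1.79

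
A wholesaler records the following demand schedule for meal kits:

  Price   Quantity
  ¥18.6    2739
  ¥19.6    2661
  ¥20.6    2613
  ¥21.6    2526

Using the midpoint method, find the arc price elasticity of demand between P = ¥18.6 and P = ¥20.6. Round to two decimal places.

-0.46

At P = 18.6, Q = 2739; at P = 20.6, Q = 2613.
ΔQ = -126, ΔP = 2.0. Midpoints: P̄ = 19.60, Q̄ = 2676.0.
ε = (ΔQ/ΔP)(P̄/Q̄) = (-126/2.0)(19.60/2676.0).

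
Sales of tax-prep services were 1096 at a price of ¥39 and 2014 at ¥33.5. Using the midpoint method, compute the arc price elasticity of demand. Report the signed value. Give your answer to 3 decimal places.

ΔQ = 2014 − 1096 = 918; ΔP = 33.5 − 39 = -5.5.
Midpoints: P̄ = 36.25, Q̄ = 1555.0.
ε = (ΔQ/ΔP)(P̄/Q̄) = (918/-5.5)(36.25/1555.0).

-3.891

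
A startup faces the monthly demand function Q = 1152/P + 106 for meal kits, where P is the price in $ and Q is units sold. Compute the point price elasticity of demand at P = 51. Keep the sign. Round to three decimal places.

At P = 51, Q = 128.588.
dQ/dP = −1152/P² = -0.443.
ε = (dQ/dP)(P/Q) = (-0.443)(51/128.588).

-0.176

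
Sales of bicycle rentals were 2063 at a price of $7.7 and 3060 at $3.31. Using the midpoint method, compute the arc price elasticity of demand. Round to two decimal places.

ΔQ = 3060 − 2063 = 997; ΔP = 3.31 − 7.7 = -4.39.
Midpoints: P̄ = 5.50, Q̄ = 2561.5.
ε = (ΔQ/ΔP)(P̄/Q̄) = (997/-4.39)(5.50/2561.5).

-0.49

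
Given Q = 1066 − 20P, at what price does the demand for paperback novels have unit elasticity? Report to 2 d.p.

26.65

For linear demand Q = a − bP, ε = −bP/(a − bP). |ε| = 1 when bP = a − bP, i.e. P = a/(2b).
P = 1066/(2·20) = 1066/40 = 26.6500.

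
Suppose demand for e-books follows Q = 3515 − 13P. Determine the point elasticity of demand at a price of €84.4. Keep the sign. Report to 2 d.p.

At P = 84.4, Q = 2417.800.
dQ/dP = −13.
ε = (dQ/dP)(P/Q) = (-13)(84.4/2417.800).

-0.45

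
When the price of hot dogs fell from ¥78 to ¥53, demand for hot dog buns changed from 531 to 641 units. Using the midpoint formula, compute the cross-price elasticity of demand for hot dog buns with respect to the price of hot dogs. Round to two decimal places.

ΔQ_x = 641 − 531 = 110; ΔP_y = 53 − 78 = -25.
Midpoints: P̄_y = 65.50, Q̄_x = 586.0.
ε_xy = (ΔQ_x/ΔP_y)(P̄_y/Q̄_x) = (110/-25)(65.50/586.0).

-0.49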